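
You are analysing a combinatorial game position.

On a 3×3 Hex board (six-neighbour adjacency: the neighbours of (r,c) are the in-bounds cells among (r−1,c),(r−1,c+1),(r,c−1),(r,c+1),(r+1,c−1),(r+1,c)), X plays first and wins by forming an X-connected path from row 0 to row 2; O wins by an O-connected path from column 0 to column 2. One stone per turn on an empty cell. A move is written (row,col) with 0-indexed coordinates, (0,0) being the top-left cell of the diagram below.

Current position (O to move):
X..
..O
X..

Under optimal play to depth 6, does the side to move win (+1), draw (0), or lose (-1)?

ply 1, O at X../..O/X.. | (0,1)=-1→XO./..O/X..*; (0,2)=-1→X.O/..O/X..; (1,0)=-1→X../O.O/X..; (1,1)=-1→X../.OO/X..; (2,1)=-1→X../..O/XO.; (2,2)=-1→X../..O/X.O
ply 2, X at XO./..O/X.. | (0,2)=+1→XOX/..O/X..*; (1,0)=+1→XO./X.O/X..; (1,1)=+1→XO./.XO/X..; (2,1)=-1→XO./..O/XX.; (2,2)=-1→XO./..O/X.X
ply 3, O at XOX/..O/X.. | (1,0)=-1→XOX/O.O/X..*; (1,1)=-1→XOX/.OO/X..; (2,1)=-1→XOX/..O/XO.; (2,2)=-1→XOX/..O/X.O
ply 4, X at XOX/O.O/X.. | (1,1)=+1→XOX/OXO/X..*; (2,1)=-1→XOX/O.O/XX.; (2,2)=-1→XOX/O.O/X.X
ply 5: XOX/OXO/X.. is terminal -1 (O); from X../..O/X.. depth 6

value(X../..O/X.., O) = -1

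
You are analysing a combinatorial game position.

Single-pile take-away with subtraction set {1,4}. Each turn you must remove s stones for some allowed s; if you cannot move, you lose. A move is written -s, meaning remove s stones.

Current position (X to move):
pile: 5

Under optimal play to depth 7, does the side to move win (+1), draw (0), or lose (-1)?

value(5, X) = -1

p1 X@[5]: -1[4]-1* -4[1]-1
p2 O@[4]: -1[3]-1 -4[0]+1*
p3 X@[0] terminal -1; root [5] d7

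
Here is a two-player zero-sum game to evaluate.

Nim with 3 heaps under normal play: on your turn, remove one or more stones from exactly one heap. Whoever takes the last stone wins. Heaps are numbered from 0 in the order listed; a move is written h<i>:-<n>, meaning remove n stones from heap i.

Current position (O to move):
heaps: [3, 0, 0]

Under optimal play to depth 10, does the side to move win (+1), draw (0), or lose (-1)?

value((3,0,0), O) = +1

ply 1, O at (3,0,0) | h0:-1=-1→(2,0,0); h0:-2=-1→(1,0,0); h0:-3=+1→(0,0,0)*
ply 2: (0,0,0) is terminal -1 (X); from (3,0,0) depth 10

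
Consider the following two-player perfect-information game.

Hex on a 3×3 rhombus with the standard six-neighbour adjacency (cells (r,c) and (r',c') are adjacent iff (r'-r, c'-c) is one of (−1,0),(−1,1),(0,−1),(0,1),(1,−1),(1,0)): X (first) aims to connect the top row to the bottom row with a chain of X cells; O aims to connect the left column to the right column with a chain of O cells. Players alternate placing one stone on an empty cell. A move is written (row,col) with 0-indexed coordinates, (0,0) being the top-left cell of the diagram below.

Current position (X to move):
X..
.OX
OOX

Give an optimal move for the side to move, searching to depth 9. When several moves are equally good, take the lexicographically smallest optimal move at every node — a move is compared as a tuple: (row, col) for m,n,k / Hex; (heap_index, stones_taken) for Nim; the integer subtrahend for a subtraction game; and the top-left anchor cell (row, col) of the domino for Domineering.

X's best at [X../.OX/OOX]: (0,2)

[X../.OX/OOX] X move#1: (0,1):-1/XX./.OX/OOX, (0,2):+1/X.X/.OX/OOX*, (1,0):-1/X../XOX/OOX
[X.X/.OX/OOX] end (terminal -1, O#2); searched X../.OX/OOX to 9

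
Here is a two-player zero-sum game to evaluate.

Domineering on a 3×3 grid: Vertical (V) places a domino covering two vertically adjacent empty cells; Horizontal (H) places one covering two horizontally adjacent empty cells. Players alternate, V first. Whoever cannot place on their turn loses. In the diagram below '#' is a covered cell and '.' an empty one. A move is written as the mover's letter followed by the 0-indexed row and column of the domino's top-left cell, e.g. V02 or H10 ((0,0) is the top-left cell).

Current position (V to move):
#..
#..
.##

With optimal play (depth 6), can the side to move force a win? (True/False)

V winning at [#../#../.##]: True

[#../#../.##] V move#1: V01:+1/##./##./.##*, V02:+1/#.#/#.#/.##
[##./##./.##] end (terminal -1, H#2); searched #../#../.## to 6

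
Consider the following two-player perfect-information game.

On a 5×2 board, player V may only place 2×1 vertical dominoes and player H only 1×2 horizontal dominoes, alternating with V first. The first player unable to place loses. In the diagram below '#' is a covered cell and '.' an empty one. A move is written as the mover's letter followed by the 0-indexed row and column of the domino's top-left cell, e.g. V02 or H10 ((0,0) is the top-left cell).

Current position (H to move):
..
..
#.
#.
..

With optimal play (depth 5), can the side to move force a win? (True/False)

H winning at [../../#./#./..]: True

ply 1, H at ../../#./#./.. | H00=+1→##/../#./#./..*; H10=+1→../##/#./#./..; H40=-1→../../#./#./##
ply 2, V at ##/../#./#./.. | V11=-1→##/.#/##/#./..*; V21=-1→##/../##/##/..; V31=-1→##/../#./##/.#
ply 3, H at ##/.#/##/#./.. | H40=+1→##/.#/##/#./##*
ply 4: ##/.#/##/#./## is terminal -1 (V); from ../../#./#./.. depth 5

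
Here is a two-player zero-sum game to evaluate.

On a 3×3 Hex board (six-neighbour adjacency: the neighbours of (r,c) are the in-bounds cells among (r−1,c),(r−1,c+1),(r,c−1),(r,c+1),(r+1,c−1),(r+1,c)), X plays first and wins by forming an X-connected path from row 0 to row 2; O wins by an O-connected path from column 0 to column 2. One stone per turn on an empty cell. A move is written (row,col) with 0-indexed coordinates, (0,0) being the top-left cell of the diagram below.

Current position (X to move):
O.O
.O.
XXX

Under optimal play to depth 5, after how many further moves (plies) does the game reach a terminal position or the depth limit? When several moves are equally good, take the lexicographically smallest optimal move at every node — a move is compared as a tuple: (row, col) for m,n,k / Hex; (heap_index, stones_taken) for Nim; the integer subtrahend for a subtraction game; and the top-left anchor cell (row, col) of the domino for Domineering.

ply 1, X at O.O/.O./XXX | (0,1)=-1→OXO/.O./XXX*; (1,0)=-1→O.O/XO./XXX; (1,2)=-1→O.O/.OX/XXX
ply 2, O at OXO/.O./XXX | (1,0)=+1→OXO/OO./XXX*; (1,2)=-1→OXO/.OO/XXX
ply 3: OXO/OO./XXX is terminal -1 (X); from O.O/.O./XXX depth 5

PV length from [O.O/.O./XXX]: 2 plies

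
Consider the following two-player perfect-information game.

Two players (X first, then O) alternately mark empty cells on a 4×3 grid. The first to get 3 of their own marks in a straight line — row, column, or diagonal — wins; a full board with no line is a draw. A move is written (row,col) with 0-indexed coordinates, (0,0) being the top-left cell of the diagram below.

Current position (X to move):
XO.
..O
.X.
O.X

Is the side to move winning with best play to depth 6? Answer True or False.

X winning at [XO./..O/.X./O.X]: True

p1 X@[XO./..O/.X./O.X]: (0,2)[XOX/..O/.X./O.X]-1 (1,0)[XO./X.O/.X./O.X]+1* (1,1)[XO./.XO/.X./O.X]+1 (2,0)[XO./..O/XX./O.X]+1 (2,2)[XO./..O/.XX/O.X]+1 (3,1)[XO./..O/.X./OXX]+1
p2 O@[XO./X.O/.X./O.X] terminal -1; root [XO./..O/.X./O.X] d6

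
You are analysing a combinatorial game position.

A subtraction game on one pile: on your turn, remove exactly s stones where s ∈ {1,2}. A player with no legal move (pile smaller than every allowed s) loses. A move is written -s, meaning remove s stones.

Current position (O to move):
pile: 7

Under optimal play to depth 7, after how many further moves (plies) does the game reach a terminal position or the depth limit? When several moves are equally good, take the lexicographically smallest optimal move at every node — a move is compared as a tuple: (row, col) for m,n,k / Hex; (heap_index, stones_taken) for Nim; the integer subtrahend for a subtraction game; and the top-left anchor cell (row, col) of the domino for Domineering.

p1 O@[7]: -1[6]+1* -2[5]-1
p2 X@[6]: -1[5]-1* -2[4]-1
p3 O@[5]: -1[4]-1 -2[3]+1*
p4 X@[3]: -1[2]-1* -2[1]-1
p5 O@[2]: -1[1]-1 -2[0]+1*
p6 X@[0] terminal -1; root [7] d7

PV length from [7]: 5 plies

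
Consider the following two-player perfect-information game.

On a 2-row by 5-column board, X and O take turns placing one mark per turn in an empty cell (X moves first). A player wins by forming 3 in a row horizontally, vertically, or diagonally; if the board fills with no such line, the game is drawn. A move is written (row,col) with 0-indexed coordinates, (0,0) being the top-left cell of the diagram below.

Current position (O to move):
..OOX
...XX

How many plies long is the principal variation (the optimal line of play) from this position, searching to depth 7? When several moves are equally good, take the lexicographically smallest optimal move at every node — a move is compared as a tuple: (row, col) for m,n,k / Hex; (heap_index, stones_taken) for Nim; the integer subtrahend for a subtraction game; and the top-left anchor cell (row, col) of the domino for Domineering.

PV length from [..OOX/...XX]: 1 ply

[..OOX/...XX] O move#1: (0,0):-1/O.OOX/...XX, (0,1):+1/.OOOX/...XX*, (1,0):-1/..OOX/O..XX, (1,1):-1/..OOX/.O.XX, (1,2):+0/..OOX/..OXX
[.OOOX/...XX] end (terminal -1, X#2); searched ..OOX/...XX to 7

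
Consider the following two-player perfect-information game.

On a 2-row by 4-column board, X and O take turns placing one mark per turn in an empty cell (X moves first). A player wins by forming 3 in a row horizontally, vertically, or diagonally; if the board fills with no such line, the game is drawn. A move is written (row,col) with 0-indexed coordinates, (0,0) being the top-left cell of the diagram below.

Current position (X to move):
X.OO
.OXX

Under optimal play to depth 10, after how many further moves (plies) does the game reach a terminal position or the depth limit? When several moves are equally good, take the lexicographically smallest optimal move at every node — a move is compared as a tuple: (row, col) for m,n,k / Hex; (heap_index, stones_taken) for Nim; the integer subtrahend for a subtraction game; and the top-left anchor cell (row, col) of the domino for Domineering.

PV length from [X.OO/.OXX]: 2 plies

[X.OO/.OXX] X move#1: (0,1):+0/XXOO/.OXX*, (1,0):-1/X.OO/XOXX
[XXOO/.OXX] O move#2: (1,0):+0/XXOO/OOXX*
[XXOO/OOXX] end (terminal +0, X#3); searched X.OO/.OXX to 10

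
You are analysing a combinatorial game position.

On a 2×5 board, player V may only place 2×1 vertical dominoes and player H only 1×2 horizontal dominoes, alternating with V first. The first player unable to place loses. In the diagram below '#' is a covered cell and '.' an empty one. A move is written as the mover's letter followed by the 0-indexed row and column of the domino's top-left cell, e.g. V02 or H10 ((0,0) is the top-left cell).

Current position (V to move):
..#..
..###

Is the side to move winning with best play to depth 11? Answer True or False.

[..#../..###] V move#1: V00:+1/#.#../#.###*, V01:+1/.##../.####
[#.#../#.###] H move#2: H03:-1/#.###/#.###*
[#.###/#.###] V move#3: V01:+1/#####/#####*
[#####/#####] end (terminal -1, H#4); searched ..#../..### to 11

V winning at [..#../..###]: True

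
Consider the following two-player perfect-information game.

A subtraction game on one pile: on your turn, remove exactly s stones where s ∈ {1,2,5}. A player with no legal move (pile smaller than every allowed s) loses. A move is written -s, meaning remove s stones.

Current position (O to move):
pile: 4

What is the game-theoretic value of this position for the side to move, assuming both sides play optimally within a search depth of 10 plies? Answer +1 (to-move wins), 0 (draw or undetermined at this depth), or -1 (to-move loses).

value(4, O) = +1

[4] O move#1: -1:+1/3*, -2:-1/2
[3] X move#2: -1:-1/2*, -2:-1/1
[2] O move#3: -1:-1/1, -2:+1/0*
[0] end (terminal -1, X#4); searched 4 to 10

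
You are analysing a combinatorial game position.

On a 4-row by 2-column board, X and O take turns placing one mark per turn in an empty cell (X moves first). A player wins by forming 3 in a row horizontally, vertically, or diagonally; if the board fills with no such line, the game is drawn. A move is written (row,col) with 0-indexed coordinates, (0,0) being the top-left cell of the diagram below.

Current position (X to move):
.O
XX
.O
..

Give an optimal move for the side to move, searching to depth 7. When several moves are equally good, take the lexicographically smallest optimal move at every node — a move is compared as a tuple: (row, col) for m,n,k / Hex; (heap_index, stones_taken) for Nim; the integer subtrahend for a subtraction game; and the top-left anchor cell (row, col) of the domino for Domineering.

X's best at [.O/XX/.O/..]: (2,0)

p1 X@[.O/XX/.O/..]: (0,0)[XO/XX/.O/..]+0 (2,0)[.O/XX/XO/..]+1* (3,0)[.O/XX/.O/X.]+0 (3,1)[.O/XX/.O/.X]+0
p2 O@[.O/XX/XO/..]: (0,0)[OO/XX/XO/..]-1* (3,0)[.O/XX/XO/O.]-1 (3,1)[.O/XX/XO/.O]-1
p3 X@[OO/XX/XO/..]: (3,0)[OO/XX/XO/X.]+1* (3,1)[OO/XX/XO/.X]+0
p4 O@[OO/XX/XO/X.] terminal -1; root [.O/XX/.O/..] d7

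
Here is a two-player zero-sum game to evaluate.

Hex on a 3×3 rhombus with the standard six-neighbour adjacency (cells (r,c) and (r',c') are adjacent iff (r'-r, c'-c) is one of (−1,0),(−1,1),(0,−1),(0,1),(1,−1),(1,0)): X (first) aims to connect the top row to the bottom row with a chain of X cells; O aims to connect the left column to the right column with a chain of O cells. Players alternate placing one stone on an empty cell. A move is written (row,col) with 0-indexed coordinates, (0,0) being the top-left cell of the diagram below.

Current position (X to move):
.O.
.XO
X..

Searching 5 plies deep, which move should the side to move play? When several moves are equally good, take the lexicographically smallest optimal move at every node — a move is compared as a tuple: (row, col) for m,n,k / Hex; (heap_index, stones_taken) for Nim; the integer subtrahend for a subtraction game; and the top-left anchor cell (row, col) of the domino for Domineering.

[.O./.XO/X..] X move#1: (0,0):+1/XO./.XO/X..*, (0,2):+1/.OX/.XO/X.., (1,0):+1/.O./XXO/X.., (2,1):-1/.O./.XO/XX., (2,2):-1/.O./.XO/X.X
[XO./.XO/X..] O move#2: (0,2):-1/XOO/.XO/X..*, (1,0):-1/XO./OXO/X.., (2,1):-1/XO./.XO/XO., (2,2):-1/XO./.XO/X.O
[XOO/.XO/X..] X move#3: (1,0):+1/XOO/XXO/X..*, (2,1):-1/XOO/.XO/XX., (2,2):-1/XOO/.XO/X.X
[XOO/XXO/X..] end (terminal -1, O#4); searched .O./.XO/X.. to 5

X's best at [.O./.XO/X..]: (0,0)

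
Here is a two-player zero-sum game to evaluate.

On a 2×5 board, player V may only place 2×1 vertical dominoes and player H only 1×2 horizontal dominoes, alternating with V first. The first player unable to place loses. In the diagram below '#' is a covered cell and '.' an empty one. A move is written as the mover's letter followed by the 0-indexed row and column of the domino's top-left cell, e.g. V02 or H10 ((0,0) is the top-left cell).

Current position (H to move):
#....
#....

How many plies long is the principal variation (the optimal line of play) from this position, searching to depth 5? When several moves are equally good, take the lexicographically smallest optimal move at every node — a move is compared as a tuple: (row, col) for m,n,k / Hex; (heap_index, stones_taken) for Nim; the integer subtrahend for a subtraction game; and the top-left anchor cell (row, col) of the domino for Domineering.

[#..../#....] H move#1: H01:-1/###../#...., H02:+1/#.##./#....*, H03:-1/#..##/#...., H11:-1/#..../###.., H12:+1/#..../#.##., H13:-1/#..../#..##
[#.##./#....] V move#2: V01:-1/####./##...*, V04:-1/#.###/#...#
[####./##...] H move#3: H12:-1/####./####., H13:+1/####./##.##*
[####./##.##] end (terminal -1, V#4); searched #..../#.... to 5

PV length from [#..../#....]: 3 plies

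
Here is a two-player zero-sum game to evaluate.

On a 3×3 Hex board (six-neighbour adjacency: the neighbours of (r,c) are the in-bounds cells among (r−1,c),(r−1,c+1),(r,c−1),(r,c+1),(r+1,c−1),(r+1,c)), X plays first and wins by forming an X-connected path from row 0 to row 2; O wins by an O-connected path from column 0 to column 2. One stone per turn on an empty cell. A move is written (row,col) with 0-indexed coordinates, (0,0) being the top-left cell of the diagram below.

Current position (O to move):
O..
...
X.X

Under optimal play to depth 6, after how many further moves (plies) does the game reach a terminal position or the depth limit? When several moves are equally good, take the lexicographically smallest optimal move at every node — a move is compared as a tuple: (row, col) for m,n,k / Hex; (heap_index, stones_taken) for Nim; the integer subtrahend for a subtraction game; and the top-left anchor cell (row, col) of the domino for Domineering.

p1 O@[O../.../X.X]: (0,1)[OO./.../X.X]-1 (0,2)[O.O/.../X.X]-1 (1,0)[O../O../X.X]-1 (1,1)[O../.O./X.X]+1* (1,2)[O../..O/X.X]-1 (2,1)[O../.../XOX]-1
p2 X@[O../.O./X.X]: (0,1)[OX./.O./X.X]-1* (0,2)[O.X/.O./X.X]-1 (1,0)[O../XO./X.X]-1 (1,2)[O../.OX/X.X]-1 (2,1)[O../.O./XXX]-1
p3 O@[OX./.O./X.X]: (0,2)[OXO/.O./X.X]-1 (1,0)[OX./OO./X.X]+1* (1,2)[OX./.OO/X.X]-1 (2,1)[OX./.O./XOX]-1
p4 X@[OX./OO./X.X]: (0,2)[OXX/OO./X.X]-1* (1,2)[OX./OOX/X.X]-1 (2,1)[OX./OO./XXX]-1
p5 O@[OXX/OO./X.X]: (1,2)[OXX/OOO/X.X]+1* (2,1)[OXX/OO./XOX]-1
p6 X@[OXX/OOO/X.X] terminal -1; root [O../.../X.X] d6

PV length from [O../.../X.X]: 5 plies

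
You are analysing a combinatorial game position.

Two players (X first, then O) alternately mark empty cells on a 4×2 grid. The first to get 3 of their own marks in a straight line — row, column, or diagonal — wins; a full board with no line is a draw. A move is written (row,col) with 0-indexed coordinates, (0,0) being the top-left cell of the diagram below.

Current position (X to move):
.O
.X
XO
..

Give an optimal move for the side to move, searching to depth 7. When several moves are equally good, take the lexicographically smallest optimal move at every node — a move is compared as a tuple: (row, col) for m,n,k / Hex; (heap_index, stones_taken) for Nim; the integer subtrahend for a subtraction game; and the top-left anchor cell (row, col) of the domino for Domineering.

[.O/.X/XO/..] X move#1: (0,0):+0/XO/.X/XO/.., (1,0):+1/.O/XX/XO/..*, (3,0):+0/.O/.X/XO/X., (3,1):+0/.O/.X/XO/.X
[.O/XX/XO/..] O move#2: (0,0):-1/OO/XX/XO/..*, (3,0):-1/.O/XX/XO/O., (3,1):-1/.O/XX/XO/.O
[OO/XX/XO/..] X move#3: (3,0):+1/OO/XX/XO/X.*, (3,1):+0/OO/XX/XO/.X
[OO/XX/XO/X.] end (terminal -1, O#4); searched .O/.X/XO/.. to 7

X's best at [.O/.X/XO/..]: (1,0)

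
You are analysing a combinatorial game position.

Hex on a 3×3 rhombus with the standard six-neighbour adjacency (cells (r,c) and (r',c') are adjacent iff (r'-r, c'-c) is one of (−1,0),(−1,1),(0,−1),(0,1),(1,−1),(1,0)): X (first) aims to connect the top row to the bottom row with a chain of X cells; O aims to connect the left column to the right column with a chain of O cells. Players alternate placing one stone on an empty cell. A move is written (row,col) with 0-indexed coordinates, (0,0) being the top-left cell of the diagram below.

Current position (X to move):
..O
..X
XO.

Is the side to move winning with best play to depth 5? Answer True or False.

X winning at [..O/..X/XO.]: True

[..O/..X/XO.] X move#1: (0,0):-1/X.O/..X/XO., (0,1):+1/.XO/..X/XO.*, (1,0):+1/..O/X.X/XO., (1,1):-1/..O/.XX/XO., (2,2):-1/..O/..X/XOX
[.XO/..X/XO.] O move#2: (0,0):-1/OXO/..X/XO.*, (1,0):-1/.XO/O.X/XO., (1,1):-1/.XO/.OX/XO., (2,2):-1/.XO/..X/XOO
[OXO/..X/XO.] X move#3: (1,0):+1/OXO/X.X/XO.*, (1,1):+1/OXO/.XX/XO., (2,2):+1/OXO/..X/XOX
[OXO/X.X/XO.] end (terminal -1, O#4); searched ..O/..X/XO. to 5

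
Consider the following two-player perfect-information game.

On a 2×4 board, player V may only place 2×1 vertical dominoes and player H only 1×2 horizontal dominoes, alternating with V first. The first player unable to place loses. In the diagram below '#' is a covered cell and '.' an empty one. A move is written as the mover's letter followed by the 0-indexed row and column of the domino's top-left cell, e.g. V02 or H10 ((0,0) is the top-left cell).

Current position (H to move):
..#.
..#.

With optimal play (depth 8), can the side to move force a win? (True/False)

[..#./..#.] H move#1: H00:+1/###./..#.*, H10:+1/..#./###.
[###./..#.] V move#2: V03:-1/####/..##*
[####/..##] H move#3: H10:+1/####/####*
[####/####] end (terminal -1, V#4); searched ..#./..#. to 8

H winning at [..#./..#.]: True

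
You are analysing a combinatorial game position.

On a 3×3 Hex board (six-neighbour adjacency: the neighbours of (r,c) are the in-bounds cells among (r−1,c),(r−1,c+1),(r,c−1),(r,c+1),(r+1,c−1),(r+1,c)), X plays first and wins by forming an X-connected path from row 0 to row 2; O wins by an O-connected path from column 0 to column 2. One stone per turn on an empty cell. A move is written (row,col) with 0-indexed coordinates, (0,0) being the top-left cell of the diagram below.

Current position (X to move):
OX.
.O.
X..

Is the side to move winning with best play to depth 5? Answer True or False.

X winning at [OX./.O./X..]: True

p1 X@[OX./.O./X..]: (0,2)[OXX/.O./X..]+1* (1,0)[OX./XO./X..]+1 (1,2)[OX./.OX/X..]+1 (2,1)[OX./.O./XX.]-1 (2,2)[OX./.O./X.X]-1
p2 O@[OXX/.O./X..]: (1,0)[OXX/OO./X..]-1* (1,2)[OXX/.OO/X..]-1 (2,1)[OXX/.O./XO.]-1 (2,2)[OXX/.O./X.O]-1
p3 X@[OXX/OO./X..]: (1,2)[OXX/OOX/X..]+1* (2,1)[OXX/OO./XX.]-1 (2,2)[OXX/OO./X.X]-1
p4 O@[OXX/OOX/X..]: (2,1)[OXX/OOX/XO.]-1* (2,2)[OXX/OOX/X.O]-1
p5 X@[OXX/OOX/XO.]: (2,2)[OXX/OOX/XOX]+1*
p6 O@[OXX/OOX/XOX] terminal -1; root [OX./.O./X..] d5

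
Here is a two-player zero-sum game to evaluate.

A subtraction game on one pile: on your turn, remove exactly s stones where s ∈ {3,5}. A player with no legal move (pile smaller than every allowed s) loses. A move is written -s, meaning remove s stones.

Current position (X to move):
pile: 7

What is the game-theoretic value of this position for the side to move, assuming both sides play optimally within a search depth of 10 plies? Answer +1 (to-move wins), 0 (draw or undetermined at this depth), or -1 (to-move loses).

value(7, X) = +1

ply 1, X at 7 | -3=-1→4; -5=+1→2*
ply 2: 2 is terminal -1 (O); from 7 depth 10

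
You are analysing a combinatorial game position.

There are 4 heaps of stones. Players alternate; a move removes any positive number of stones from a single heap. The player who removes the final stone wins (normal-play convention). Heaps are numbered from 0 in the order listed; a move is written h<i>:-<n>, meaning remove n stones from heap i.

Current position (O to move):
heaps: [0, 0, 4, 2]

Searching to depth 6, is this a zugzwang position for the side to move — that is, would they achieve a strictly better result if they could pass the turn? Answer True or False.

zugzwang((0,0,4,2), O) = False

p1 O@[(0,0,4,2)]: h2:-1[(0,0,3,2)]-1 h2:-2[(0,0,2,2)]+1* h2:-3[(0,0,1,2)]-1 h2:-4[(0,0,0,2)]-1 h3:-1[(0,0,4,1)]-1 h3:-2[(0,0,4,0)]-1
p2 X@[(0,0,2,2)]: h2:-1[(0,0,1,2)]-1* h2:-2[(0,0,0,2)]-1 h3:-1[(0,0,2,1)]-1 h3:-2[(0,0,2,0)]-1
p3 O@[(0,0,1,2)]: h2:-1[(0,0,0,2)]-1 h3:-1[(0,0,1,1)]+1* h3:-2[(0,0,1,0)]-1
p4 X@[(0,0,1,1)]: h2:-1[(0,0,0,1)]-1* h3:-1[(0,0,1,0)]-1
p5 O@[(0,0,0,1)]: h3:-1[(0,0,0,0)]+1*
p6 X@[(0,0,0,0)] terminal -1; root [(0,0,4,2)] d6
if O skipped the turn, X would face:
~ p1 X@[(0,0,4,2)]: h2:-1[(0,0,3,2)]-1 h2:-2[(0,0,2,2)]+1* h2:-3[(0,0,1,2)]-1 h2:-4[(0,0,0,2)]-1 h3:-1[(0,0,4,1)]-1 h3:-2[(0,0,4,0)]-1
~ p2 O@[(0,0,2,2)]: h2:-1[(0,0,1,2)]-1* h2:-2[(0,0,0,2)]-1 h3:-1[(0,0,2,1)]-1 h3:-2[(0,0,2,0)]-1
~ p3 X@[(0,0,1,2)]: h2:-1[(0,0,0,2)]-1 h3:-1[(0,0,1,1)]+1* h3:-2[(0,0,1,0)]-1
~ p4 O@[(0,0,1,1)]: h2:-1[(0,0,0,1)]-1* h3:-1[(0,0,1,0)]-1
~ p5 X@[(0,0,0,1)]: h3:-1[(0,0,0,0)]+1*
~ p6 O@[(0,0,0,0)] terminal -1; root [(0,0,4,2)] d6
compare (O): move=+1 vs pass=-1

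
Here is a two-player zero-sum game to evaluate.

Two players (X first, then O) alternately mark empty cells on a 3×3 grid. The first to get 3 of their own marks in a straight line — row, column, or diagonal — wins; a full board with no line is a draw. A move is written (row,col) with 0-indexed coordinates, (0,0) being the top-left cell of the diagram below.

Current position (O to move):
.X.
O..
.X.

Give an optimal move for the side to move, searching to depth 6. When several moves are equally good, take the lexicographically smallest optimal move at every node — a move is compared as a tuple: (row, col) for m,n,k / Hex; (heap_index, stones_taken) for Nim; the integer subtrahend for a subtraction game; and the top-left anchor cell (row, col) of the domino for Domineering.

p1 O@[.X./O../.X.]: (0,0)[OX./O../.X.]-1 (0,2)[.XO/O../.X.]-1 (1,1)[.X./OO./.X.]+1* (1,2)[.X./O.O/.X.]-1 (2,0)[.X./O../OX.]-1 (2,2)[.X./O../.XO]-1
p2 X@[.X./OO./.X.]: (0,0)[XX./OO./.X.]-1* (0,2)[.XX/OO./.X.]-1 (1,2)[.X./OOX/.X.]-1 (2,0)[.X./OO./XX.]-1 (2,2)[.X./OO./.XX]-1
p3 O@[XX./OO./.X.]: (0,2)[XXO/OO./.X.]+1* (1,2)[XX./OOO/.X.]+1 (2,0)[XX./OO./OX.]-1 (2,2)[XX./OO./.XO]-1
p4 X@[XXO/OO./.X.]: (1,2)[XXO/OOX/.X.]-1* (2,0)[XXO/OO./XX.]-1 (2,2)[XXO/OO./.XX]-1
p5 O@[XXO/OOX/.X.]: (2,0)[XXO/OOX/OX.]+1* (2,2)[XXO/OOX/.XO]+0
p6 X@[XXO/OOX/OX.] terminal -1; root [.X./O../.X.] d6

O's best at [.X./O../.X.]: (1,1)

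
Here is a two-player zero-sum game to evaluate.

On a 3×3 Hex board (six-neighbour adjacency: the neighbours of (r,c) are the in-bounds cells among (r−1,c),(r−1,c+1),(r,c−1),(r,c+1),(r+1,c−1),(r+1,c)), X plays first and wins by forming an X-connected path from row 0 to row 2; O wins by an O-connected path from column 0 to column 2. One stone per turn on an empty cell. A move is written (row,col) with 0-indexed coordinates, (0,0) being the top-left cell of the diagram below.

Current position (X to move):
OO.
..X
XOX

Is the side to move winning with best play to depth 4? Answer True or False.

[OO./..X/XOX] X move#1: (0,2):+1/OOX/..X/XOX*, (1,0):-1/OO./X.X/XOX, (1,1):-1/OO./.XX/XOX
[OOX/..X/XOX] end (terminal -1, O#2); searched OO./..X/XOX to 4

X winning at [OO./..X/XOX]: True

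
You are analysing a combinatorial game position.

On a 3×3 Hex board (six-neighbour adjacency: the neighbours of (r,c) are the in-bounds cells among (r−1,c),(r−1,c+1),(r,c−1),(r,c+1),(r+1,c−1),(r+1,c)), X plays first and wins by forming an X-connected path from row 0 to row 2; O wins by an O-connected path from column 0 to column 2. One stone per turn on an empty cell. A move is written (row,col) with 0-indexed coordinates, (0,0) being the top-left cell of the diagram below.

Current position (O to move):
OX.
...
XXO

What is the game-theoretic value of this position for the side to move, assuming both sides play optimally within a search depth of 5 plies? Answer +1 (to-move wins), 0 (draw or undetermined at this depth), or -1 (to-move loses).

value(OX./.../XXO, O) = -1

ply 1, O at OX./.../XXO | (0,2)=-1→OXO/.../XXO*; (1,0)=-1→OX./O../XXO; (1,1)=-1→OX./.O./XXO; (1,2)=-1→OX./..O/XXO
ply 2, X at OXO/.../XXO | (1,0)=+1→OXO/X../XXO*; (1,1)=+1→OXO/.X./XXO; (1,2)=+1→OXO/..X/XXO
ply 3: OXO/X../XXO is terminal -1 (O); from OX./.../XXO depth 5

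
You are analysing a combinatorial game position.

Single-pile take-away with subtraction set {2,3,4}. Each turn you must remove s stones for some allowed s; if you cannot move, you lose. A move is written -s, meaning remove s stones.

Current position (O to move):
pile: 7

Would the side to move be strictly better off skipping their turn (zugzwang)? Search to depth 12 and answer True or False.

zugzwang(7, O) = True

ply 1, O at 7 | -2=-1→5*; -3=-1→4; -4=-1→3
ply 2, X at 5 | -2=-1→3; -3=-1→2; -4=+1→1*
ply 3: 1 is terminal -1 (O); from 7 depth 12
pass branch (X moves first from the same position):
  | ply 1, X at 7 | -2=-1→5*; -3=-1→4; -4=-1→3
  | ply 2, O at 5 | -2=-1→3; -3=-1→2; -4=+1→1*
  | ply 3: 1 is terminal -1 (X); from 7 depth 12
O moving scores -1; O passing scores +1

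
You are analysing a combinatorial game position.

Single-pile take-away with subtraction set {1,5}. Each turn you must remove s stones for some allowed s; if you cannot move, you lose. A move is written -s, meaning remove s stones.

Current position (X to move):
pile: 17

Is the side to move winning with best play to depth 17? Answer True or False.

ply 1, X at 17 | -1=+1→16*; -5=+1→12
ply 2, O at 16 | -1=-1→15*; -5=-1→11
ply 3, X at 15 | -1=+1→14*; -5=+1→10
ply 4, O at 14 | -1=-1→13*; -5=-1→9
ply 5, X at 13 | -1=+1→12*; -5=+1→8
ply 6, O at 12 | -1=-1→11*; -5=-1→7
ply 7, X at 11 | -1=+1→10*; -5=+1→6
ply 8, O at 10 | -1=-1→9*; -5=-1→5
ply 9, X at 9 | -1=+1→8*; -5=+1→4
ply 10, O at 8 | -1=-1→7*; -5=-1→3
ply 11, X at 7 | -1=+1→6*; -5=+1→2
ply 12, O at 6 | -1=-1→5*; -5=-1→1
ply 13, X at 5 | -1=+1→4*; -5=+1→0
ply 14, O at 4 | -1=-1→3*
ply 15, X at 3 | -1=+1→2*
ply 16, O at 2 | -1=-1→1*
ply 17, X at 1 | -1=+1→0*
ply 18: 0 is terminal -1 (O); from 17 depth 17

X winning at [17]: True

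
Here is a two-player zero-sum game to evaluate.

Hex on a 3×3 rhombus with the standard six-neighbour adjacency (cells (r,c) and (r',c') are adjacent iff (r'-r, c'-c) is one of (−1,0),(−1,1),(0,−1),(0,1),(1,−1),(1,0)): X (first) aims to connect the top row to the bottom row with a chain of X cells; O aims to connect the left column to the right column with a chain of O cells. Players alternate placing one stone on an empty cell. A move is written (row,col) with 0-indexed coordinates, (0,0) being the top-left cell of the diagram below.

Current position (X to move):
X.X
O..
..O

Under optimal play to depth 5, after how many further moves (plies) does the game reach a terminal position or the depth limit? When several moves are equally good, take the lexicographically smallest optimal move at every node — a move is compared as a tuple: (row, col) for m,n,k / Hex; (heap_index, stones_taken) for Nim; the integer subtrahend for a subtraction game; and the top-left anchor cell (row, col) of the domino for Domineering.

p1 X@[X.X/O../..O]: (0,1)[XXX/O../..O]-1 (1,1)[X.X/OX./..O]+1* (1,2)[X.X/O.X/..O]-1 (2,0)[X.X/O../X.O]-1 (2,1)[X.X/O../.XO]+1
p2 O@[X.X/OX./..O]: (0,1)[XOX/OX./..O]-1* (1,2)[X.X/OXO/..O]-1 (2,0)[X.X/OX./O.O]-1 (2,1)[X.X/OX./.OO]-1
p3 X@[XOX/OX./..O]: (1,2)[XOX/OXX/..O]+1* (2,0)[XOX/OX./X.O]+1 (2,1)[XOX/OX./.XO]+1
p4 O@[XOX/OXX/..O]: (2,0)[XOX/OXX/O.O]-1* (2,1)[XOX/OXX/.OO]-1
p5 X@[XOX/OXX/O.O]: (2,1)[XOX/OXX/OXO]+1*
p6 O@[XOX/OXX/OXO] terminal -1; root [X.X/O../..O] d5

PV length from [X.X/O../..O]: 5 plies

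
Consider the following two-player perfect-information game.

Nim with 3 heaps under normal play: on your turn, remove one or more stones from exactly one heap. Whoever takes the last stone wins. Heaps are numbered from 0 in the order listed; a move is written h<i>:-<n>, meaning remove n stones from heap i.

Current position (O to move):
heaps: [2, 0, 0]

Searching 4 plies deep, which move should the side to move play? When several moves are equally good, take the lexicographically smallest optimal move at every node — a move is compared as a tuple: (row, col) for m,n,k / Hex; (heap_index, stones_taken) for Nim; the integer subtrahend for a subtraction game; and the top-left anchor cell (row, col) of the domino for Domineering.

O's best at [(2,0,0)]: h0:-2

ply 1, O at (2,0,0) | h0:-1=-1→(1,0,0); h0:-2=+1→(0,0,0)*
ply 2: (0,0,0) is terminal -1 (X); from (2,0,0) depth 4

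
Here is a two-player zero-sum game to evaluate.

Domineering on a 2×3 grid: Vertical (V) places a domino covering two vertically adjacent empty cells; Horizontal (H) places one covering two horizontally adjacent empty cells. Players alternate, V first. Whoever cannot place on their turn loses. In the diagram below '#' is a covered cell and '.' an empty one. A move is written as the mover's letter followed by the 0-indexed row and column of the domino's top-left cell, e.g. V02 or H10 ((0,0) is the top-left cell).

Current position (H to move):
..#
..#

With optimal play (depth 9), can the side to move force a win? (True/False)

H winning at [..#/..#]: True

[..#/..#] H move#1: H00:+1/###/..#*, H10:+1/..#/###
[###/..#] end (terminal -1, V#2); searched ..#/..# to 9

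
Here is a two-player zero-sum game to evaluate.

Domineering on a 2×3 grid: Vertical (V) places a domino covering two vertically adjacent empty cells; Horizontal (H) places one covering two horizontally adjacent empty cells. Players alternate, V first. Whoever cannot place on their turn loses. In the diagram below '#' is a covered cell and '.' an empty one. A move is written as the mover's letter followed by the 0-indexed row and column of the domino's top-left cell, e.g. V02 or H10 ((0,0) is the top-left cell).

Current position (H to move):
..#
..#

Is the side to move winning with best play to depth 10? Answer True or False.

p1 H@[..#/..#]: H00[###/..#]+1* H10[..#/###]+1
p2 V@[###/..#] terminal -1; root [..#/..#] d10

H winning at [..#/..#]: True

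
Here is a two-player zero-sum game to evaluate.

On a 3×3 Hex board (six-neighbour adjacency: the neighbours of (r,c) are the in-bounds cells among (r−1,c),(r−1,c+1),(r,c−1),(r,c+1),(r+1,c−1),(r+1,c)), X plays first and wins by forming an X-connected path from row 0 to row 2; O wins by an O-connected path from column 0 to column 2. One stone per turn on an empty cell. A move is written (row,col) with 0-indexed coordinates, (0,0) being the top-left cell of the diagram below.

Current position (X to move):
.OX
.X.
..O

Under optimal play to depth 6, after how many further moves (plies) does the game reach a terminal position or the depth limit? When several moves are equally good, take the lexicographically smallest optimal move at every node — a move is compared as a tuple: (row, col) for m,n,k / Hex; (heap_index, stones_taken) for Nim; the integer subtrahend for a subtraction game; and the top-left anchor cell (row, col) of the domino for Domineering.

p1 X@[.OX/.X./..O]: (0,0)[XOX/.X./..O]+1* (1,0)[.OX/XX./..O]+1 (1,2)[.OX/.XX/..O]+1 (2,0)[.OX/.X./X.O]+1 (2,1)[.OX/.X./.XO]+1
p2 O@[XOX/.X./..O]: (1,0)[XOX/OX./..O]-1* (1,2)[XOX/.XO/..O]-1 (2,0)[XOX/.X./O.O]-1 (2,1)[XOX/.X./.OO]-1
p3 X@[XOX/OX./..O]: (1,2)[XOX/OXX/..O]+1* (2,0)[XOX/OX./X.O]+1 (2,1)[XOX/OX./.XO]+1
p4 O@[XOX/OXX/..O]: (2,0)[XOX/OXX/O.O]-1* (2,1)[XOX/OXX/.OO]-1
p5 X@[XOX/OXX/O.O]: (2,1)[XOX/OXX/OXO]+1*
p6 O@[XOX/OXX/OXO] terminal -1; root [.OX/.X./..O] d6

PV length from [.OX/.X./..O]: 5 plies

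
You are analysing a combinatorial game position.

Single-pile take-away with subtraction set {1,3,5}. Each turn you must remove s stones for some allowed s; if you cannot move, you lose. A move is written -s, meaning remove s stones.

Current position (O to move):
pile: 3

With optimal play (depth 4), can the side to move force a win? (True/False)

[3] O move#1: -1:+1/2*, -3:+1/0
[2] X move#2: -1:-1/1*
[1] O move#3: -1:+1/0*
[0] end (terminal -1, X#4); searched 3 to 4

O winning at [3]: True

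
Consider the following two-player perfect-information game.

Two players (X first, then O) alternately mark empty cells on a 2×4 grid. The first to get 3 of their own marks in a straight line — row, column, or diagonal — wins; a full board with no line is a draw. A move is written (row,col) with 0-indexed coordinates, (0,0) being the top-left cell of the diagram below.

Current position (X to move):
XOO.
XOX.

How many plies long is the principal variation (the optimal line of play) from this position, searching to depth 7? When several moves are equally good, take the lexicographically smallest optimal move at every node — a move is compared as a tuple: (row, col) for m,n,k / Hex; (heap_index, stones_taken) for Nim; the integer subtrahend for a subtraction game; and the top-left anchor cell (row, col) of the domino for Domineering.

p1 X@[XOO./XOX.]: (0,3)[XOOX/XOX.]+0* (1,3)[XOO./XOXX]-1
p2 O@[XOOX/XOX.]: (1,3)[XOOX/XOXO]+0*
p3 X@[XOOX/XOXO] terminal +0; root [XOO./XOX.] d7

PV length from [XOO./XOX.]: 2 plies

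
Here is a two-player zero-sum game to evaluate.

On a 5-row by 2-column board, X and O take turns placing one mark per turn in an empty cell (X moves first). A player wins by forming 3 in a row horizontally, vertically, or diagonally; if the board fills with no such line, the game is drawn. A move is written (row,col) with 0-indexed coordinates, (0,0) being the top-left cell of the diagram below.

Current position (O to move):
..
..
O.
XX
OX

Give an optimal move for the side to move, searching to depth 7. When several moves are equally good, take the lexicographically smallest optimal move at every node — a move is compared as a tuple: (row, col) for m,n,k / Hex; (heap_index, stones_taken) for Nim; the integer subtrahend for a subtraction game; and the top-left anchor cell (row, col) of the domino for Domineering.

p1 O@[../../O./XX/OX]: (0,0)[O./../O./XX/OX]-1 (0,1)[.O/../O./XX/OX]-1 (1,0)[../O./O./XX/OX]-1 (1,1)[../.O/O./XX/OX]-1 (2,1)[../../OO/XX/OX]+0*
p2 X@[../../OO/XX/OX]: (0,0)[X./../OO/XX/OX]+0* (0,1)[.X/../OO/XX/OX]+0 (1,0)[../X./OO/XX/OX]+0 (1,1)[../.X/OO/XX/OX]+0
p3 O@[X./../OO/XX/OX]: (0,1)[XO/../OO/XX/OX]+0* (1,0)[X./O./OO/XX/OX]+0 (1,1)[X./.O/OO/XX/OX]+0
p4 X@[XO/../OO/XX/OX]: (1,0)[XO/X./OO/XX/OX]-1 (1,1)[XO/.X/OO/XX/OX]+0*
p5 O@[XO/.X/OO/XX/OX]: (1,0)[XO/OX/OO/XX/OX]+0*
p6 X@[XO/OX/OO/XX/OX] terminal +0; root [../../O./XX/OX] d7

O's best at [../../O./XX/OX]: (2,1)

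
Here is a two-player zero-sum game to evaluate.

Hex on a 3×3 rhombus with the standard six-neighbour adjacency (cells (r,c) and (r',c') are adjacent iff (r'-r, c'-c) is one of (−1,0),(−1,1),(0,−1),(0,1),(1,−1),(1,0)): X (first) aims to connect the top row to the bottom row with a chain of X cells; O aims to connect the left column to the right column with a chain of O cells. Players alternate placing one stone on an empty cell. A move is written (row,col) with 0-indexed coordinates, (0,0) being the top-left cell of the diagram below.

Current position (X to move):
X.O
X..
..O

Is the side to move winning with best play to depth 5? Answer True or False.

[X.O/X../..O] X move#1: (0,1):-1/XXO/X../..O, (1,1):+1/X.O/XX./..O*, (1,2):-1/X.O/X.X/..O, (2,0):+1/X.O/X../X.O, (2,1):+1/X.O/X../.XO
[X.O/XX./..O] O move#2: (0,1):-1/XOO/XX./..O*, (1,2):-1/X.O/XXO/..O, (2,0):-1/X.O/XX./O.O, (2,1):-1/X.O/XX./.OO
[XOO/XX./..O] X move#3: (1,2):+1/XOO/XXX/..O*, (2,0):+1/XOO/XX./X.O, (2,1):+1/XOO/XX./.XO
[XOO/XXX/..O] O move#4: (2,0):-1/XOO/XXX/O.O*, (2,1):-1/XOO/XXX/.OO
[XOO/XXX/O.O] X move#5: (2,1):+1/XOO/XXX/OXO*
[XOO/XXX/OXO] end (terminal -1, O#6); searched X.O/X../..O to 5

X winning at [X.O/X../..O]: True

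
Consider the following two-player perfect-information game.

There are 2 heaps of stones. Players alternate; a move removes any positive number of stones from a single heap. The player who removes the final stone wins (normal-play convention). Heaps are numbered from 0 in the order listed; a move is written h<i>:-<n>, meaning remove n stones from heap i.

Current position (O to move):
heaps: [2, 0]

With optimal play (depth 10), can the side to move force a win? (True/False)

O winning at [(2,0)]: True

[(2,0)] O move#1: h0:-1:-1/(1,0), h0:-2:+1/(0,0)*
[(0,0)] end (terminal -1, X#2); searched (2,0) to 10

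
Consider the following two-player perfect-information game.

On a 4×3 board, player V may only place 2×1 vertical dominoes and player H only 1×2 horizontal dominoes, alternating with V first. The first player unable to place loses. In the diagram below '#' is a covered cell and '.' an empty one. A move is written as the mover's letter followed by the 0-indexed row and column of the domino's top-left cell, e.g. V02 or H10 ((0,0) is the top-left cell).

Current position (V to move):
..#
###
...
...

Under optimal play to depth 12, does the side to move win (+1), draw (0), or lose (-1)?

p1 V@[..#/###/.../...]: V20[..#/###/#../#..]-1 V21[..#/###/.#./.#.]+1* V22[..#/###/..#/..#]-1
p2 H@[..#/###/.#./.#.]: H00[###/###/.#./.#.]-1*
p3 V@[###/###/.#./.#.]: V20[###/###/##./##.]+1* V22[###/###/.##/.##]+1
p4 H@[###/###/##./##.] terminal -1; root [..#/###/.../...] d12

value(..#/###/.../..., V) = +1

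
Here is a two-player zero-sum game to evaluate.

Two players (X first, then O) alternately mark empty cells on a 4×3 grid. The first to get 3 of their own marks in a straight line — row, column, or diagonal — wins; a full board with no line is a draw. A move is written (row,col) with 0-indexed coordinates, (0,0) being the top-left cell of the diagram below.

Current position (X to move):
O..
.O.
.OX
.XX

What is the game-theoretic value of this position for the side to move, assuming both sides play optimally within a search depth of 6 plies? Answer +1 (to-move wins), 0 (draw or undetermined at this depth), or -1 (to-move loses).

ply 1, X at O../.O./.OX/.XX | (0,1)=+1→OX./.O./.OX/.XX*; (0,2)=-1→O.X/.O./.OX/.XX; (1,0)=-1→O../XO./.OX/.XX; (1,2)=+1→O../.OX/.OX/.XX; (2,0)=-1→O../.O./XOX/.XX; (3,0)=+1→O../.O./.OX/XXX
ply 2, O at OX./.O./.OX/.XX | (0,2)=-1→OXO/.O./.OX/.XX*; (1,0)=-1→OX./OO./.OX/.XX; (1,2)=-1→OX./.OO/.OX/.XX; (2,0)=-1→OX./.O./OOX/.XX; (3,0)=-1→OX./.O./.OX/OXX
ply 3, X at OXO/.O./.OX/.XX | (1,0)=-1→OXO/XO./.OX/.XX; (1,2)=+1→OXO/.OX/.OX/.XX*; (2,0)=+1→OXO/.O./XOX/.XX; (3,0)=+1→OXO/.O./.OX/XXX
ply 4: OXO/.OX/.OX/.XX is terminal -1 (O); from O../.O./.OX/.XX depth 6

value(O../.O./.OX/.XX, X) = +1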